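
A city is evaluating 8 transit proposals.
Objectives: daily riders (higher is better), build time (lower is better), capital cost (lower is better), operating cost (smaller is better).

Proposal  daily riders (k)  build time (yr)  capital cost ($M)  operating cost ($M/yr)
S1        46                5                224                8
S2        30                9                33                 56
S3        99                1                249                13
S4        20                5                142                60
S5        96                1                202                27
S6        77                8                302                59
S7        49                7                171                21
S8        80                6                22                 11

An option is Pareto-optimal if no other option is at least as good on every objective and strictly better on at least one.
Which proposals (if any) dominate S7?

S8

S8: daily riders 80≥49, build time 6≤7, capital cost 22≤171, operating cost 11≤21 — dominates S7.
Others (S1, S2, S3, S4, S5, S6) are each worse than S7 on at least one objective.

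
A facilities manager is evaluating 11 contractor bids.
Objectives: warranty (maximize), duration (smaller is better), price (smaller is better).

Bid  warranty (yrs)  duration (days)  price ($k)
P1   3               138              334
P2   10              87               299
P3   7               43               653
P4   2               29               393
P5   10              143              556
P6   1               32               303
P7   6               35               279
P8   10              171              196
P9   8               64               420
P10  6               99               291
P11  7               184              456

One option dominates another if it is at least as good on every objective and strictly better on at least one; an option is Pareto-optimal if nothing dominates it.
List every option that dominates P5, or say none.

P2

P2: warranty 10≥10, duration 87≤143, price 299≤556 — dominates P5.
Others (P1, P3, P4, P6, P7, P8, P9, P10, P11) are each worse than P5 on at least one objective.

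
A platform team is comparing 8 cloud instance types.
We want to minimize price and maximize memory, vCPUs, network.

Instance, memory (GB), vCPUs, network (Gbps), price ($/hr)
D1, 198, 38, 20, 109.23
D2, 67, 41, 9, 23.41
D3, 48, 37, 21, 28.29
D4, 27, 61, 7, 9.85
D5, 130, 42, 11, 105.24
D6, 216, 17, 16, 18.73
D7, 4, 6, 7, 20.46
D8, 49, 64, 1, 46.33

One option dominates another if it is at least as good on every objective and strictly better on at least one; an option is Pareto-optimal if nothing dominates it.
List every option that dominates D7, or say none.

D4: memory 27≥4, vCPUs 61≥6, network 7≥7, price 9.85≤20.46 — dominates D7.
D6: memory 216≥4, vCPUs 17≥6, network 16≥7, price 18.73≤20.46 — dominates D7.
Others (D1, D2, D3, D5, D8) are each worse than D7 on at least one objective.

D4, D6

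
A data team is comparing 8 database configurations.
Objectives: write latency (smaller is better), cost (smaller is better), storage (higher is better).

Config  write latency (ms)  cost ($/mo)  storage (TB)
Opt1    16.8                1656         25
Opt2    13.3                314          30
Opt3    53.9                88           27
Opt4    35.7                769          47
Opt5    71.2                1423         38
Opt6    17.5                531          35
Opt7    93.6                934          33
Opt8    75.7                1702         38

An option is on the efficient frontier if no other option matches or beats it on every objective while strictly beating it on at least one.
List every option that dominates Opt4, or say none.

Opt1: worse on cost (1656 vs 769).
Opt2: worse on storage (30 vs 47).
Opt3: worse on write latency (53.9 vs 35.7).
Opt5: worse on write latency (71.2 vs 35.7).
Opt6: worse on storage (35 vs 47).
Opt7: worse on write latency (93.6 vs 35.7).
Opt8: worse on write latency (75.7 vs 35.7).
No option dominates Opt4.

none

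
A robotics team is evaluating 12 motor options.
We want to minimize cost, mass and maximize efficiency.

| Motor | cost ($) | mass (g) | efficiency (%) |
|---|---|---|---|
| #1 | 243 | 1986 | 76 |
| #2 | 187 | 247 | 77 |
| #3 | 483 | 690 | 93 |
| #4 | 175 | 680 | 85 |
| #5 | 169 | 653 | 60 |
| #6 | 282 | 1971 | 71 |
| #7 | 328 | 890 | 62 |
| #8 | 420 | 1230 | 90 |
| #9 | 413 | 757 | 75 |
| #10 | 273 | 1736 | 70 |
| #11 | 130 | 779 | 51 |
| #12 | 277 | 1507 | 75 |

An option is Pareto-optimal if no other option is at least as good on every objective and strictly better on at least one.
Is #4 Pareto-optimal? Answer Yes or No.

Yes

#1: worse on cost (243 vs 175).
#2: worse on cost (187 vs 175).
#3: worse on cost (483 vs 175).
#5: worse on efficiency (60 vs 85).
#6: worse on cost (282 vs 175).
#7: worse on cost (328 vs 175).
#8: worse on cost (420 vs 175).
#9: worse on cost (413 vs 175).
#10: worse on cost (273 vs 175).
#11: worse on mass (779 vs 680).
#12: worse on cost (277 vs 175).
No option is at least as good as #4 on every objective and strictly better on one.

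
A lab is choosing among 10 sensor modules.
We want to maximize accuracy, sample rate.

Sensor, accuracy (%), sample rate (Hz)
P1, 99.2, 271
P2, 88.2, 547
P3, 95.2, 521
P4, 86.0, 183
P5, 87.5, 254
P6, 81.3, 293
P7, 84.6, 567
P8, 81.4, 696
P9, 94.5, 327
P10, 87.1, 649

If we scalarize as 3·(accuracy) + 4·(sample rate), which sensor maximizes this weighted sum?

P8

P1: 3·99.2 + 4·271 = 1381.6
P2: 3·88.2 + 4·547 = 2452.6
P3: 3·95.2 + 4·521 = 2369.6
P4: 3·86.0 + 4·183 = 990.0
P5: 3·87.5 + 4·254 = 1278.5
P6: 3·81.3 + 4·293 = 1415.9
P7: 3·84.6 + 4·567 = 2521.8
P8: 3·81.4 + 4·696 = 3028.2
P9: 3·94.5 + 4·327 = 1591.5
P10: 3·87.1 + 4·649 = 2857.3
Highest: P8 at 3028.2.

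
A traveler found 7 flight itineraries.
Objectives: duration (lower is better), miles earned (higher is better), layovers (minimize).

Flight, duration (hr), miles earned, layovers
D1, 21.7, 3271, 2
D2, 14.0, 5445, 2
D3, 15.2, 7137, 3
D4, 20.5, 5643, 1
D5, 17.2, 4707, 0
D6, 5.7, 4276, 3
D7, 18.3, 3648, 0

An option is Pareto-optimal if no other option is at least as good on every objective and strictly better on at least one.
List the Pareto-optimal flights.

D1: dominated by D2 (duration 14.0≤21.7, miles earned 5445≥3271, layovers 2≤2).
D2: not dominated.
D3: not dominated (best miles earned).
D4: not dominated.
D5: not dominated.
D6: not dominated (best duration).
D7: dominated by D5 (duration 17.2≤18.3, miles earned 4707≥3648, layovers 0≤0).

D2, D3, D4, D5, D6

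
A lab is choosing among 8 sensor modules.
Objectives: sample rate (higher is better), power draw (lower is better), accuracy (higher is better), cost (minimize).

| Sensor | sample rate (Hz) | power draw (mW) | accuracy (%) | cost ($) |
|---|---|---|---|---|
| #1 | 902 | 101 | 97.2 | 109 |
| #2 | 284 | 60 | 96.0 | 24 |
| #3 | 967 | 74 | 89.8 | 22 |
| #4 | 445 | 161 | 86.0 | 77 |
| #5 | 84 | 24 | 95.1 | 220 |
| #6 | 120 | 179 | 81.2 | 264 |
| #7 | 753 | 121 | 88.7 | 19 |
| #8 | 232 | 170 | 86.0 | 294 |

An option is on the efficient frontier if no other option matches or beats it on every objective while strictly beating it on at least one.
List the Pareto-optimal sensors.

#1, #2, #3, #5, #7

#1: not dominated (best accuracy).
#2: not dominated.
#3: not dominated (best sample rate).
#4: dominated by #3 (sample rate 967≥445, power draw 74≤161, accuracy 89.8≥86.0, cost 22≤77).
#5: not dominated (best power draw).
#6: dominated by #1 (sample rate 902≥120, power draw 101≤179, accuracy 97.2≥81.2, cost 109≤264).
#7: not dominated (best cost).
#8: dominated by #1 (sample rate 902≥232, power draw 101≤170, accuracy 97.2≥86.0, cost 109≤294).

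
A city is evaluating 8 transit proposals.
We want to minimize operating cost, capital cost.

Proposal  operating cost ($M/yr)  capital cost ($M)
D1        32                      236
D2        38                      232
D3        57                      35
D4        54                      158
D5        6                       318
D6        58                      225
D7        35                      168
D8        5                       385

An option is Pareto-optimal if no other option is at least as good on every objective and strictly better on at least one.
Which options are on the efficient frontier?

D1: not dominated.
D2: dominated by D7 (operating cost 35≤38, capital cost 168≤232).
D3: not dominated (best capital cost).
D4: not dominated.
D5: not dominated.
D6: dominated by D3 (operating cost 57≤58, capital cost 35≤225).
D7: not dominated.
D8: not dominated (best operating cost).

D1, D3, D4, D5, D7, D8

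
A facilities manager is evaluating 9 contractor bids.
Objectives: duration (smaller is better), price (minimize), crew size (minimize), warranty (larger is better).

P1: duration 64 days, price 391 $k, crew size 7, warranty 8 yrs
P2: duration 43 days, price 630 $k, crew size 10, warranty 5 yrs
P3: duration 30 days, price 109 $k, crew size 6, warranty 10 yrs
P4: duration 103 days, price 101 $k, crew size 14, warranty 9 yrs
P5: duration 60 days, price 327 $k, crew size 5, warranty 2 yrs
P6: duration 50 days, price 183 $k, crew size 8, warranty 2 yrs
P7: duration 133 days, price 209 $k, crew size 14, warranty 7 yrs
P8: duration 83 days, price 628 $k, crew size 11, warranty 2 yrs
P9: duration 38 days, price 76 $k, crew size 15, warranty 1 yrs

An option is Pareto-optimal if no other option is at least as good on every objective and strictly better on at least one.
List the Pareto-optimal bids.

P1: dominated by P3 (duration 30≤64, price 109≤391, crew size 6≤7, warranty 10≥8).
P2: dominated by P3 (duration 30≤43, price 109≤630, crew size 6≤10, warranty 10≥5).
P3: not dominated (best duration).
P4: not dominated.
P5: not dominated (best crew size).
P6: dominated by P3 (duration 30≤50, price 109≤183, crew size 6≤8, warranty 10≥2).
P7: dominated by P3 (duration 30≤133, price 109≤209, crew size 6≤14, warranty 10≥7).
P8: dominated by P1 (duration 64≤83, price 391≤628, crew size 7≤11, warranty 8≥2).
P9: not dominated (best price).

P3, P4, P5, P9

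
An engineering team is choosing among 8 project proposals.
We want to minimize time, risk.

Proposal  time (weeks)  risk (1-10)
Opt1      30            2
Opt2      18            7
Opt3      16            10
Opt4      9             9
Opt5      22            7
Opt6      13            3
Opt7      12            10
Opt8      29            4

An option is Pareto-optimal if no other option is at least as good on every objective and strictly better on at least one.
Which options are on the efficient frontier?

Opt1: not dominated (best risk).
Opt2: dominated by Opt6 (time 13≤18, risk 3≤7).
Opt3: dominated by Opt4 (time 9≤16, risk 9≤10).
Opt4: not dominated (best time).
Opt5: dominated by Opt2 (time 18≤22, risk 7≤7).
Opt6: not dominated.
Opt7: dominated by Opt4 (time 9≤12, risk 9≤10).
Opt8: dominated by Opt6 (time 13≤29, risk 3≤4).

Opt1, Opt4, Opt6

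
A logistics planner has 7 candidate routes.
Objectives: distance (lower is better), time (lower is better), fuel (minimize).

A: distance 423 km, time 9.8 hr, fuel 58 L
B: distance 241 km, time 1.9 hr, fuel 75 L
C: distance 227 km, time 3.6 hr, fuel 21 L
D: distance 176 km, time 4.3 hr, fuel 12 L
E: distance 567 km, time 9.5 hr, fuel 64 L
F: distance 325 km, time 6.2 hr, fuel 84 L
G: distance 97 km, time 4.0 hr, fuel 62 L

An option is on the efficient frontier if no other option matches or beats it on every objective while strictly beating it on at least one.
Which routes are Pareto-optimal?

B, C, D, G

A: dominated by C (distance 227≤423, time 3.6≤9.8, fuel 21≤58).
B: not dominated (best time).
C: not dominated.
D: not dominated (best fuel).
E: dominated by C (distance 227≤567, time 3.6≤9.5, fuel 21≤64).
F: dominated by B (distance 241≤325, time 1.9≤6.2, fuel 75≤84).
G: not dominated (best distance).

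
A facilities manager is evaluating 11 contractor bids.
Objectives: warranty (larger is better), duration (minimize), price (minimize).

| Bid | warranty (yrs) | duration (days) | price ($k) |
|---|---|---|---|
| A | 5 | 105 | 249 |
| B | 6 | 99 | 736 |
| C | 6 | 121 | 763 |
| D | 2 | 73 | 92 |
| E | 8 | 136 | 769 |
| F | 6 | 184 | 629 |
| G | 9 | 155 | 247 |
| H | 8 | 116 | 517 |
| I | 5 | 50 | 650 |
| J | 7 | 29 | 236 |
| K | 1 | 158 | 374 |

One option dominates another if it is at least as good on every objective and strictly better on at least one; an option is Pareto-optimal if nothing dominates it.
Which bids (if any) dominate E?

H: warranty 8≥8, duration 116≤136, price 517≤769 — dominates E.
Others (A, B, C, D, F, G, I, J, K) are each worse than E on at least one objective.

H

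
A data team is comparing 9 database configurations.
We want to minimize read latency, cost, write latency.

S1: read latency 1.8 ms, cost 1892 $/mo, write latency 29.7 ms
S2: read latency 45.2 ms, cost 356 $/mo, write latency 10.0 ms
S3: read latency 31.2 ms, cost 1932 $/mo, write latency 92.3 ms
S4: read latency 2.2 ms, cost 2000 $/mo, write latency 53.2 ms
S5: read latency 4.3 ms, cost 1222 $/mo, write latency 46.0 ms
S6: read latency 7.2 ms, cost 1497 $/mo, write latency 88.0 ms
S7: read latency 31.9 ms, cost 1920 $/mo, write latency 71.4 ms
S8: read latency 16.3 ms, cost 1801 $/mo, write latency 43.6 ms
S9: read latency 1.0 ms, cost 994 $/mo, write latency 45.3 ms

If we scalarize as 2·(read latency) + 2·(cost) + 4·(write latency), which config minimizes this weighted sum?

S1: 2·1.8 + 2·1892 + 4·29.7 = 3906.4
S2: 2·45.2 + 2·356 + 4·10.0 = 842.4
S3: 2·31.2 + 2·1932 + 4·92.3 = 4295.6
S4: 2·2.2 + 2·2000 + 4·53.2 = 4217.2
S5: 2·4.3 + 2·1222 + 4·46.0 = 2636.6
S6: 2·7.2 + 2·1497 + 4·88.0 = 3360.4
S7: 2·31.9 + 2·1920 + 4·71.4 = 4189.4
S8: 2·16.3 + 2·1801 + 4·43.6 = 3809.0
S9: 2·1.0 + 2·994 + 4·45.3 = 2171.2
Lowest: S2 at 842.4.

S2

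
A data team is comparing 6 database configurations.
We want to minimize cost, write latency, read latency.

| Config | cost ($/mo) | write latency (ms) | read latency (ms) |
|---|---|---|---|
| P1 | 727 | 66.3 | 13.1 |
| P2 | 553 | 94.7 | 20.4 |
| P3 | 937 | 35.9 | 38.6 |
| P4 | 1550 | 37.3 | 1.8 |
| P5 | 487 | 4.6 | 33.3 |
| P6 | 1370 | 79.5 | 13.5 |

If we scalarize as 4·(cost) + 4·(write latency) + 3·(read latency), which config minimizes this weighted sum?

P5

P1: 4·727 + 4·66.3 + 3·13.1 = 3212.5
P2: 4·553 + 4·94.7 + 3·20.4 = 2652.0
P3: 4·937 + 4·35.9 + 3·38.6 = 4007.4
P4: 4·1550 + 4·37.3 + 3·1.8 = 6354.6
P5: 4·487 + 4·4.6 + 3·33.3 = 2066.3
P6: 4·1370 + 4·79.5 + 3·13.5 = 5838.5
Lowest: P5 at 2066.3.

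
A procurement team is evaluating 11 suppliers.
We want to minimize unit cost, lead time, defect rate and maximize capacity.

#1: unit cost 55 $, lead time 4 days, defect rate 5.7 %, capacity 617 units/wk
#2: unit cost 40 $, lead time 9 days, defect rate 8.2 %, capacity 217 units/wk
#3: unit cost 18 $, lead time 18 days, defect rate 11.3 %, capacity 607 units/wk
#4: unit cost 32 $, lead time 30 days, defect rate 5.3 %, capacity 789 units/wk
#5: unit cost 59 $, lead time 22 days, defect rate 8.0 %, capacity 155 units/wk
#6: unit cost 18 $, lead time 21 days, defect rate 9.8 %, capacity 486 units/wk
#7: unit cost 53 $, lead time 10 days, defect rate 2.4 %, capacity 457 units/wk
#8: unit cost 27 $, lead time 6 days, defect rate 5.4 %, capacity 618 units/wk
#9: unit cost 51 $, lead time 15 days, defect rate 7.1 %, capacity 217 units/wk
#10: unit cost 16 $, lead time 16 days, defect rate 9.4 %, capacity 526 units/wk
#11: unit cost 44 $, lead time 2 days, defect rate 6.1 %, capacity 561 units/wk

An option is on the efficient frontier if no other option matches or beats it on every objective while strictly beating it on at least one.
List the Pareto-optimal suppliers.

#1: not dominated.
#2: dominated by #8 (unit cost 27≤40, lead time 6≤9, defect rate 5.4≤8.2, capacity 618≥217).
#3: not dominated.
#4: not dominated (best capacity).
#5: dominated by #1 (unit cost 55≤59, lead time 4≤22, defect rate 5.7≤8.0, capacity 617≥155).
#6: dominated by #10 (unit cost 16≤18, lead time 16≤21, defect rate 9.4≤9.8, capacity 526≥486).
#7: not dominated (best defect rate).
#8: not dominated.
#9: dominated by #8 (unit cost 27≤51, lead time 6≤15, defect rate 5.4≤7.1, capacity 618≥217).
#10: not dominated (best unit cost).
#11: not dominated (best lead time).

#1, #3, #4, #7, #8, #10, #11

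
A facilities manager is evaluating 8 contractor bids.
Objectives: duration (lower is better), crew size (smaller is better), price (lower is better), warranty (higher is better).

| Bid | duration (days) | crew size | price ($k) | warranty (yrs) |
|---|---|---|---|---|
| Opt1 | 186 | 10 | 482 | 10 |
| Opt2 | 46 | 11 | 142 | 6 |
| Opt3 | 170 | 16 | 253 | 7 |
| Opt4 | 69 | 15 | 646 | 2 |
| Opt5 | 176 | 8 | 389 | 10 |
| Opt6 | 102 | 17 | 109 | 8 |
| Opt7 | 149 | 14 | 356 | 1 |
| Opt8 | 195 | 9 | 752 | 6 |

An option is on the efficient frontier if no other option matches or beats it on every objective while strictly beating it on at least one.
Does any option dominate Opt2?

Opt1: worse on duration (186 vs 46).
Opt3: worse on duration (170 vs 46).
Opt4: worse on duration (69 vs 46).
Opt5: worse on duration (176 vs 46).
Opt6: worse on duration (102 vs 46).
Opt7: worse on duration (149 vs 46).
Opt8: worse on duration (195 vs 46).
No option is at least as good as Opt2 on every objective and strictly better on one.

No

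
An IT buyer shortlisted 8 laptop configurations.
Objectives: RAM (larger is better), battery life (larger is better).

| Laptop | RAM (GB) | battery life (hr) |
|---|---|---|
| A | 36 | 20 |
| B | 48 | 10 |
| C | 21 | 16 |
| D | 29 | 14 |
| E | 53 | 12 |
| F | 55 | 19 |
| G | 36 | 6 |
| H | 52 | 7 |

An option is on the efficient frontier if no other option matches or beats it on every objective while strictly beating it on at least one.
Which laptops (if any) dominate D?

A: RAM 36≥29, battery life 20≥14 — dominates D.
F: RAM 55≥29, battery life 19≥14 — dominates D.
Others (B, C, E, G, H) are each worse than D on at least one objective.

A, F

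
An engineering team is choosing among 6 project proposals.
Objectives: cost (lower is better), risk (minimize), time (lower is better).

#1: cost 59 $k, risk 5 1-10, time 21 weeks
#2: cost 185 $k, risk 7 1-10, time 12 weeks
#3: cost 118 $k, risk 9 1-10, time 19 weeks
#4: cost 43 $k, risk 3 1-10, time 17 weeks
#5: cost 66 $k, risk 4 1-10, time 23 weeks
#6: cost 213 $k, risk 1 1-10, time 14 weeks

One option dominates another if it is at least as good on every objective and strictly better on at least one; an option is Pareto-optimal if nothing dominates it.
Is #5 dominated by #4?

#4 vs #5: cost 43≤66, risk 3≤4, time 17≤23 — #4 is at least as good on every objective with at least one strict improvement.

Yes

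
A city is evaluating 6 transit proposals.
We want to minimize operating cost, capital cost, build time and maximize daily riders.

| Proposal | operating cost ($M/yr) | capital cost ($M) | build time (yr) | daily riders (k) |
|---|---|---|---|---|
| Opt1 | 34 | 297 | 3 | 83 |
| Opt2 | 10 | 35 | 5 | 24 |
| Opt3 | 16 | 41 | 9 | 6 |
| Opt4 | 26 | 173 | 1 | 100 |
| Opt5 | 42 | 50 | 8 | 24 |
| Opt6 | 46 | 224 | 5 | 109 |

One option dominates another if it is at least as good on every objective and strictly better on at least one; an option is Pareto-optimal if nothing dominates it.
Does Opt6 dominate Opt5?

Opt6 vs Opt5: Opt6 is worse on operating cost (46 vs 42), so it does not dominate Opt5.

No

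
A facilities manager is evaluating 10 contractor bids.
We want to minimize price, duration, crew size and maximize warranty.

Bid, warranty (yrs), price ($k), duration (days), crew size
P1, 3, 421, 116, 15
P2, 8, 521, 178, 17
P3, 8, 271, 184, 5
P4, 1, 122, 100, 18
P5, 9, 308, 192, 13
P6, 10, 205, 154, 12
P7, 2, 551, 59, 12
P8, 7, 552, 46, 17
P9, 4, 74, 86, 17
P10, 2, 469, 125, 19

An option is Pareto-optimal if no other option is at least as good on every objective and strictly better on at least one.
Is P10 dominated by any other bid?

Yes

P1 vs P10: warranty 3≥2, price 421≤469, duration 116≤125, crew size 15≤19 — P1 is at least as good on every objective and strictly better on at least one, so P1 dominates P10.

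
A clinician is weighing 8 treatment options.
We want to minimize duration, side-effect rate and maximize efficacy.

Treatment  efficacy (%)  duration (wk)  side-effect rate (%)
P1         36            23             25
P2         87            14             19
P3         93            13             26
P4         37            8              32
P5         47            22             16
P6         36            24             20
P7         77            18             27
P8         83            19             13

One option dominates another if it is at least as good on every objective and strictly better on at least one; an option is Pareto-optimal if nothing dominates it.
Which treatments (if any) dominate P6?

P2: efficacy 87≥36, duration 14≤24, side-effect rate 19≤20 — dominates P6.
P5: efficacy 47≥36, duration 22≤24, side-effect rate 16≤20 — dominates P6.
P8: efficacy 83≥36, duration 19≤24, side-effect rate 13≤20 — dominates P6.
Others (P1, P3, P4, P7) are each worse than P6 on at least one objective.

P2, P5, P8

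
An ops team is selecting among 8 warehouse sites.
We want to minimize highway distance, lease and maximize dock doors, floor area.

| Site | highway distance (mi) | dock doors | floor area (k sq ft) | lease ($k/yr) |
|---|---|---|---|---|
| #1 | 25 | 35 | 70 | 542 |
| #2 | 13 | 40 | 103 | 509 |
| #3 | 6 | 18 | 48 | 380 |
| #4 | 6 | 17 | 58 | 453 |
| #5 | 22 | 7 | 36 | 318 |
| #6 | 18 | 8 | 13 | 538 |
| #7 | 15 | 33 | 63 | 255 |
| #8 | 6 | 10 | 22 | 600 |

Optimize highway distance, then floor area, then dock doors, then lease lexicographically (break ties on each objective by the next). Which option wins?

#4

First minimize highway distance: best is 6, kept {#3, #4, #8}.
Then maximize floor area: best is 58, kept {#4}.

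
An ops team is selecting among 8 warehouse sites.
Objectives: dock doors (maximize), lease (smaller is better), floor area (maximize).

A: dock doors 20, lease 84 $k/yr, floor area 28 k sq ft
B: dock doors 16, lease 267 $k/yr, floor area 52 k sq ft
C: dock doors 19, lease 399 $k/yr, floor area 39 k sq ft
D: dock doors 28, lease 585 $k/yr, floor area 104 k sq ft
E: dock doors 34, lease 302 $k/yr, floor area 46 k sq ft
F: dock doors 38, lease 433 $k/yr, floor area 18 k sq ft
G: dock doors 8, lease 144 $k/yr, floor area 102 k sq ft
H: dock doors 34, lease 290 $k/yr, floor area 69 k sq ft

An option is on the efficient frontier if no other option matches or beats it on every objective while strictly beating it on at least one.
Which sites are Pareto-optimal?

A: not dominated (best lease).
B: not dominated.
C: dominated by E (dock doors 34≥19, lease 302≤399, floor area 46≥39).
D: not dominated (best floor area).
E: dominated by H (dock doors 34≥34, lease 290≤302, floor area 69≥46).
F: not dominated (best dock doors).
G: not dominated.
H: not dominated.

A, B, D, F, G, H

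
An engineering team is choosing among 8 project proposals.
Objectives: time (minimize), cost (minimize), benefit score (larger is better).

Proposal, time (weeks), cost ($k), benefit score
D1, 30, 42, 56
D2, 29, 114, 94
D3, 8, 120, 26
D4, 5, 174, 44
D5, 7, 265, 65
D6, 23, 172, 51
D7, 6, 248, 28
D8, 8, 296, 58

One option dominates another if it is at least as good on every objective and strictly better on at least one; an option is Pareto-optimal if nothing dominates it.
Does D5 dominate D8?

Yes

D5 vs D8: time 7≤8, cost 265≤296, benefit score 65≥58 — D5 is at least as good on every objective with at least one strict improvement.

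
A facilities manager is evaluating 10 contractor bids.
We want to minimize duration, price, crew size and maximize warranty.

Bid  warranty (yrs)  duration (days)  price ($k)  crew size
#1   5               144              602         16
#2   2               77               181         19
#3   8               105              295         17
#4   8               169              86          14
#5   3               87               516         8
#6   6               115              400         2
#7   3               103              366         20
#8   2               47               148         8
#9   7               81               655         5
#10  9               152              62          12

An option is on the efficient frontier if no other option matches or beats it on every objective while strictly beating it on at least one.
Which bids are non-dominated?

#3, #5, #6, #7, #8, #9, #10

#1: dominated by #6 (warranty 6≥5, duration 115≤144, price 400≤602, crew size 2≤16).
#2: dominated by #8 (warranty 2≥2, duration 47≤77, price 148≤181, crew size 8≤19).
#3: not dominated.
#4: dominated by #10 (warranty 9≥8, duration 152≤169, price 62≤86, crew size 12≤14).
#5: not dominated.
#6: not dominated (best crew size).
#7: not dominated.
#8: not dominated (best duration).
#9: not dominated.
#10: not dominated (best warranty).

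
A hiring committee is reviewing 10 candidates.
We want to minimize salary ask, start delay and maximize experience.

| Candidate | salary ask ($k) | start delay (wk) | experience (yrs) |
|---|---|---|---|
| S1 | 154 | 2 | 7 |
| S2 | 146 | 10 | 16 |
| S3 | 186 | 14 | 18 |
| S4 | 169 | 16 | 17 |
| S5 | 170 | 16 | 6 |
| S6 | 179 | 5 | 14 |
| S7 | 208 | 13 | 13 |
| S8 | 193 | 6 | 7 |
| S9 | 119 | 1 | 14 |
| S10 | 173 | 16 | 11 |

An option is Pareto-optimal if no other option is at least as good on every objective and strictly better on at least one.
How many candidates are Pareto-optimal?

4

S1: dominated by S9 (salary ask 119≤154, start delay 1≤2, experience 14≥7).
S2: not dominated.
S3: not dominated (best experience).
S4: not dominated.
S5: dominated by S1 (salary ask 154≤170, start delay 2≤16, experience 7≥6).
S6: dominated by S9 (salary ask 119≤179, start delay 1≤5, experience 14≥14).
S7: dominated by S2 (salary ask 146≤208, start delay 10≤13, experience 16≥13).
S8: dominated by S1 (salary ask 154≤193, start delay 2≤6, experience 7≥7).
S9: not dominated (best salary ask).
S10: dominated by S2 (salary ask 146≤173, start delay 10≤16, experience 16≥11).
Pareto-optimal: S2, S3, S4, S9 → 4.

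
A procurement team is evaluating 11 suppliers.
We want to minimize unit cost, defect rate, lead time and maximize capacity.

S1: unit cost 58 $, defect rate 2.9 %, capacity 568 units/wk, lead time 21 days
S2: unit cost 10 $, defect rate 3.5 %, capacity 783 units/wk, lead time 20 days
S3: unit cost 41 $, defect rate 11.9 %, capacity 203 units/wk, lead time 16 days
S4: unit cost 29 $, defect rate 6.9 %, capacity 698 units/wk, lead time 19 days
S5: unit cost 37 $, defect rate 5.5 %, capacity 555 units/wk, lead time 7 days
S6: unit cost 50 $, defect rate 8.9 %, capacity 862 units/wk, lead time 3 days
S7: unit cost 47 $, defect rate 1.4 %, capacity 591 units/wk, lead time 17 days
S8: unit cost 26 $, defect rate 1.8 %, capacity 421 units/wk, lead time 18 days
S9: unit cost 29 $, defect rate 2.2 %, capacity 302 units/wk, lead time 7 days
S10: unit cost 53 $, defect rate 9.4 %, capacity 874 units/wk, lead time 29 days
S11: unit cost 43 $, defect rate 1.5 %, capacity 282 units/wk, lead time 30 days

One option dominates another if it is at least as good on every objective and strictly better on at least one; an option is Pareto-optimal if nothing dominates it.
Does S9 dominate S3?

Yes

S9 vs S3: unit cost 29≤41, defect rate 2.2≤11.9, capacity 302≥203, lead time 7≤16 — S9 is at least as good on every objective with at least one strict improvement.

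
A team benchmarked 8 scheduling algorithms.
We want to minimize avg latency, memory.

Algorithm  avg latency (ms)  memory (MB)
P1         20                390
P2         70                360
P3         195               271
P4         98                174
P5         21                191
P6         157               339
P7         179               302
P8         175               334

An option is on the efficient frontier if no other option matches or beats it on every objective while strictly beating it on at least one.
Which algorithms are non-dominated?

P1: not dominated (best avg latency).
P2: dominated by P5 (avg latency 21≤70, memory 191≤360).
P3: dominated by P4 (avg latency 98≤195, memory 174≤271).
P4: not dominated (best memory).
P5: not dominated.
P6: dominated by P4 (avg latency 98≤157, memory 174≤339).
P7: dominated by P4 (avg latency 98≤179, memory 174≤302).
P8: dominated by P4 (avg latency 98≤175, memory 174≤334).

P1, P4, P5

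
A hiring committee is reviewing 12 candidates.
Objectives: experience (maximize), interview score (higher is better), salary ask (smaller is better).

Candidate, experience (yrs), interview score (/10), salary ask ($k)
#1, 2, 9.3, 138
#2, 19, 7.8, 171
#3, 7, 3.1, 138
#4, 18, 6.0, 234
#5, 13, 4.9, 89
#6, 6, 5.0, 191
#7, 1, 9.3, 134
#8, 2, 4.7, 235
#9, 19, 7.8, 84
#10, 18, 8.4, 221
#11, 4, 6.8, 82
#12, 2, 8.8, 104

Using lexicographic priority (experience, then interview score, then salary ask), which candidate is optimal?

#9

First maximize experience: best is 19, kept {#2, #9}.
Then maximize interview score: best is 7.8, kept {#2, #9}.
Then minimize salary ask: best is 84, kept {#9}.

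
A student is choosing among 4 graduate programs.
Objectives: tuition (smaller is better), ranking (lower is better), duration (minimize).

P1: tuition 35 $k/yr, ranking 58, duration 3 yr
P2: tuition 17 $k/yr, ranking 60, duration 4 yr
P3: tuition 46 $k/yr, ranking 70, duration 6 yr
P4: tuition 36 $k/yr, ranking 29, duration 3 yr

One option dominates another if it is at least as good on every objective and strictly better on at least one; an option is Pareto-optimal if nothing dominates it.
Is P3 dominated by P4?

Yes

P4 vs P3: tuition 36≤46, ranking 29≤70, duration 3≤6 — P4 is at least as good on every objective with at least one strict improvement.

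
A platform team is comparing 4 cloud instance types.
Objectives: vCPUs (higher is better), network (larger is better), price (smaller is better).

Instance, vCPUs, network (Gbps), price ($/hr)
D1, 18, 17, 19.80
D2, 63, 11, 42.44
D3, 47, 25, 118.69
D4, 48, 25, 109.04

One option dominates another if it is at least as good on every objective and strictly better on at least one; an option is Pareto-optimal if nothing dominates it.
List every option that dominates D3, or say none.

D4: vCPUs 48≥47, network 25≥25, price 109.04≤118.69 — dominates D3.
Others (D1, D2) are each worse than D3 on at least one objective.

D4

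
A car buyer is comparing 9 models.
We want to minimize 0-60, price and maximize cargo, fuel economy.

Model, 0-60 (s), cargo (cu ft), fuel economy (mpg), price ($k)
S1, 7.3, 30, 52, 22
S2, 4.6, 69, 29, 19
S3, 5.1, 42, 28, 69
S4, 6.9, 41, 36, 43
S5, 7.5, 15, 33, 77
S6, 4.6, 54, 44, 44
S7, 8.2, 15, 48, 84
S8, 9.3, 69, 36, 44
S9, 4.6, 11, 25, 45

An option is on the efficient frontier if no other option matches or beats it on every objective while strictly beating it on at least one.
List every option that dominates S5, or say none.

S1, S4, S6

S1: 0-60 7.3≤7.5, cargo 30≥15, fuel economy 52≥33, price 22≤77 — dominates S5.
S4: 0-60 6.9≤7.5, cargo 41≥15, fuel economy 36≥33, price 43≤77 — dominates S5.
S6: 0-60 4.6≤7.5, cargo 54≥15, fuel economy 44≥33, price 44≤77 — dominates S5.
Others (S2, S3, S7, S8, S9) are each worse than S5 on at least one objective.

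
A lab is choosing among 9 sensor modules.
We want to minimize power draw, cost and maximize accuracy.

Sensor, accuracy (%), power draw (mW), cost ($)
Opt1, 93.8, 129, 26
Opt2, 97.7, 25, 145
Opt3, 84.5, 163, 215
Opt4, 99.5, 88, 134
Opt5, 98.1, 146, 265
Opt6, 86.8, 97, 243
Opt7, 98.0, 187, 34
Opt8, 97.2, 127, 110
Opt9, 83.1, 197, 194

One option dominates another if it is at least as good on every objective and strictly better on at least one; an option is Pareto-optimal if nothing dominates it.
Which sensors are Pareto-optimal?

Opt1: not dominated (best cost).
Opt2: not dominated (best power draw).
Opt3: dominated by Opt1 (accuracy 93.8≥84.5, power draw 129≤163, cost 26≤215).
Opt4: not dominated (best accuracy).
Opt5: dominated by Opt4 (accuracy 99.5≥98.1, power draw 88≤146, cost 134≤265).
Opt6: dominated by Opt2 (accuracy 97.7≥86.8, power draw 25≤97, cost 145≤243).
Opt7: not dominated.
Opt8: not dominated.
Opt9: dominated by Opt1 (accuracy 93.8≥83.1, power draw 129≤197, cost 26≤194).

Opt1, Opt2, Opt4, Opt7, Opt8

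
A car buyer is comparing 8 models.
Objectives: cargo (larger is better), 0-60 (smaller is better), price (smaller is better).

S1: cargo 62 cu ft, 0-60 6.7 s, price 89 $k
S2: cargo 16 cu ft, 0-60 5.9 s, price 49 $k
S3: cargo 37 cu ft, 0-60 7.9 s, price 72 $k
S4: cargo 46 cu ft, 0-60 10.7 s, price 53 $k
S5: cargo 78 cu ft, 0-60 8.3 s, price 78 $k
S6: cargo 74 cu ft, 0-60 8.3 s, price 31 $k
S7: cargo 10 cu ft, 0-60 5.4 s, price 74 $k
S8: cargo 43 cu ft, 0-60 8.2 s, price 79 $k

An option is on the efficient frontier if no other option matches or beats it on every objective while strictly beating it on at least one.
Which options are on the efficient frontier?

S1, S2, S3, S5, S6, S7, S8

S1: not dominated.
S2: not dominated.
S3: not dominated.
S4: dominated by S6 (cargo 74≥46, 0-60 8.3≤10.7, price 31≤53).
S5: not dominated (best cargo).
S6: not dominated (best price).
S7: not dominated (best 0-60).
S8: not dominated.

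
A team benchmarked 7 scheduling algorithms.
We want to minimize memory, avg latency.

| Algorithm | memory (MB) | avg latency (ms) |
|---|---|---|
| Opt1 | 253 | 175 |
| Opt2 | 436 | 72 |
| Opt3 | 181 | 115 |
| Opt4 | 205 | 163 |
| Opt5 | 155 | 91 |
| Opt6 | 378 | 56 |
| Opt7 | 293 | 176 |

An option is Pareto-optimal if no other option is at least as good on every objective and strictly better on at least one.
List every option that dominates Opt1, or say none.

Opt3, Opt4, Opt5

Opt3: memory 181≤253, avg latency 115≤175 — dominates Opt1.
Opt4: memory 205≤253, avg latency 163≤175 — dominates Opt1.
Opt5: memory 155≤253, avg latency 91≤175 — dominates Opt1.
Others (Opt2, Opt6, Opt7) are each worse than Opt1 on at least one objective.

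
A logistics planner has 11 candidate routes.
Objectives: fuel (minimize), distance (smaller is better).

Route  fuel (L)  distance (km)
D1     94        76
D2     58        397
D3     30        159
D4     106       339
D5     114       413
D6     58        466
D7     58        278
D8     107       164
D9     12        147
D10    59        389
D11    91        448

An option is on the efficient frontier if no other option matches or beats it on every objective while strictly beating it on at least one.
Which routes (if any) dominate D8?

D1, D3, D9

D1: fuel 94≤107, distance 76≤164 — dominates D8.
D3: fuel 30≤107, distance 159≤164 — dominates D8.
D9: fuel 12≤107, distance 147≤164 — dominates D8.
Others (D2, D4, D5, D6, D7, D10, D11) are each worse than D8 on at least one objective.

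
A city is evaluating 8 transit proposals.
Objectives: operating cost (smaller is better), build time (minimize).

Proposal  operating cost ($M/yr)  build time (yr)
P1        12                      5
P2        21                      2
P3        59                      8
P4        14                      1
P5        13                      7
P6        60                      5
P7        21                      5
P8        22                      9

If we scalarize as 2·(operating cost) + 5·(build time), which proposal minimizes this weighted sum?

P1: 2·12 + 5·5 = 49
P2: 2·21 + 5·2 = 52
P3: 2·59 + 5·8 = 158
P4: 2·14 + 5·1 = 33
P5: 2·13 + 5·7 = 61
P6: 2·60 + 5·5 = 145
P7: 2·21 + 5·5 = 67
P8: 2·22 + 5·9 = 89
Lowest: P4 at 33.

P4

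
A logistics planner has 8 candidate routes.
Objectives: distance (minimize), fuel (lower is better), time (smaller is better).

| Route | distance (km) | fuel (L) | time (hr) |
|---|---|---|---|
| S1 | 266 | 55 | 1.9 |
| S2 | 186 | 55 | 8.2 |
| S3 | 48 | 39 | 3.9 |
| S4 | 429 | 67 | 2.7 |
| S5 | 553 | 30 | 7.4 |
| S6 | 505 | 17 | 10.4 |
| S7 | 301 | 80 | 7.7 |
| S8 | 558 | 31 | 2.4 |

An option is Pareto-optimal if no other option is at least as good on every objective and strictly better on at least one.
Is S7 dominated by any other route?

S1 vs S7: distance 266≤301, fuel 55≤80, time 1.9≤7.7 — S1 is at least as good on every objective and strictly better on at least one, so S1 dominates S7.

Yes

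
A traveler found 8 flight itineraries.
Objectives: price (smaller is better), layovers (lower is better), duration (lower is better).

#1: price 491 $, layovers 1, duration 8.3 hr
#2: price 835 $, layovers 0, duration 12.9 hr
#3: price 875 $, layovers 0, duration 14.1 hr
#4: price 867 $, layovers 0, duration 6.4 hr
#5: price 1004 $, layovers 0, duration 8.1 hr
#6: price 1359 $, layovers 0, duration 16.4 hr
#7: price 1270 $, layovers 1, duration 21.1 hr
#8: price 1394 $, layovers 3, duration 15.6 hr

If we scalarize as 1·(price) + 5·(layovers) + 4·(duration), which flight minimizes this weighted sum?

#1

#1: 1·491 + 5·1 + 4·8.3 = 529.2
#2: 1·835 + 5·0 + 4·12.9 = 886.6
#3: 1·875 + 5·0 + 4·14.1 = 931.4
#4: 1·867 + 5·0 + 4·6.4 = 892.6
#5: 1·1004 + 5·0 + 4·8.1 = 1036.4
#6: 1·1359 + 5·0 + 4·16.4 = 1424.6
#7: 1·1270 + 5·1 + 4·21.1 = 1359.4
#8: 1·1394 + 5·3 + 4·15.6 = 1471.4
Lowest: #1 at 529.2.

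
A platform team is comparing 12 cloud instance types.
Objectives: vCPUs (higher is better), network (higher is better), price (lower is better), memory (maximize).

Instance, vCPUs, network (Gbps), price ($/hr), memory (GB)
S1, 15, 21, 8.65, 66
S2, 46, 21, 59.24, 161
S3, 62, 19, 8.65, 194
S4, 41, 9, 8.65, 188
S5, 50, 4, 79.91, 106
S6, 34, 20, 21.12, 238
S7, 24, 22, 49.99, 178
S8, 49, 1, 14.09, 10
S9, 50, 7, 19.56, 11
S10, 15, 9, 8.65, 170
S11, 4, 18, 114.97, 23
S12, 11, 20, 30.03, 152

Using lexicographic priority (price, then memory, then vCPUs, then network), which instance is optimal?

First minimize price: best is 8.65, kept {S1, S3, S4, S10}.
Then maximize memory: best is 194, kept {S3}.

S3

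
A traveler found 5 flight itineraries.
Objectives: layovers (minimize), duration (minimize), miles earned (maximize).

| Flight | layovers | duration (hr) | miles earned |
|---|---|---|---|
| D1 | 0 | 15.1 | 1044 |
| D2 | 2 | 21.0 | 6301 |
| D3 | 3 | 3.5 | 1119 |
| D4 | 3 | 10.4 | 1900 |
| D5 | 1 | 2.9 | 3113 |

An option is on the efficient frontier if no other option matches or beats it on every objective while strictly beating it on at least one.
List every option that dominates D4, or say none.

D5

D5: layovers 1≤3, duration 2.9≤10.4, miles earned 3113≥1900 — dominates D4.
Others (D1, D2, D3) are each worse than D4 on at least one objective.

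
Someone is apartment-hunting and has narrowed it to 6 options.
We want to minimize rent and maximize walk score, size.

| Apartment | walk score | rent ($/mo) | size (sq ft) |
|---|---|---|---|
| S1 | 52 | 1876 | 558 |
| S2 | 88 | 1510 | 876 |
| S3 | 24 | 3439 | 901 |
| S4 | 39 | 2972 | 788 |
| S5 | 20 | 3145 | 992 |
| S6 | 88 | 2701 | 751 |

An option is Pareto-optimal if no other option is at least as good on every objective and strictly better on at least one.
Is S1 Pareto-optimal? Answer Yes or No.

No

S2 vs S1: walk score 88≥52, rent 1510≤1876, size 876≥558 — S2 is at least as good on every objective and strictly better on at least one, so S2 dominates S1.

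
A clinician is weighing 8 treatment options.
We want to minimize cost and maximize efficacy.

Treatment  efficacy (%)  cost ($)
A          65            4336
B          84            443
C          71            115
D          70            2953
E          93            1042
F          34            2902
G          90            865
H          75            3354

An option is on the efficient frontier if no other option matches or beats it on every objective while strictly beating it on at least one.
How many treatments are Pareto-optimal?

4

A: dominated by B (efficacy 84≥65, cost 443≤4336).
B: not dominated.
C: not dominated (best cost).
D: dominated by B (efficacy 84≥70, cost 443≤2953).
E: not dominated (best efficacy).
F: dominated by B (efficacy 84≥34, cost 443≤2902).
G: not dominated.
H: dominated by B (efficacy 84≥75, cost 443≤3354).
Pareto-optimal: B, C, E, G → 4.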